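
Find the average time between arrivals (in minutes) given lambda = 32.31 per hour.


Mean interarrival time = 60/lambda = 60/32.31 = 1.86 minutes

1.86 minutes


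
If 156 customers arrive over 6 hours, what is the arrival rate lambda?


lambda = total arrivals / time = 156 / 6 = 26.0 per hour

26.0 per hour


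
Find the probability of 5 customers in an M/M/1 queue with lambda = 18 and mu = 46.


rho = 18/46; P(n) = (1-rho)*rho^n = (1-18/46)*(18/46)^5 = 0.0056

0.0056


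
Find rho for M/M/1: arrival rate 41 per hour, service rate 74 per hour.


rho = lambda/mu = 41/74 = 0.5541

0.5541


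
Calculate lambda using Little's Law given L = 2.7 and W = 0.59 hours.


lambda = L / W = 2.7 / 0.59 = 4.58 per hour

4.58 per hour


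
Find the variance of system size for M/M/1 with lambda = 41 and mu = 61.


rho = 41/61; Var(N) = rho/(1-rho)^2 = 6.25

6.25


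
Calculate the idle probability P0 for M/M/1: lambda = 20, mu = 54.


P0 = 1 - rho = 1 - 20/54 = 0.6296

0.6296


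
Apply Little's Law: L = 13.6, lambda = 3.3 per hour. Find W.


W = L / lambda = 13.6 / 3.3 = 4.1212 hours

4.1212 hours


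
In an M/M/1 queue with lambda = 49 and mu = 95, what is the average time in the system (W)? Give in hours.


W = 1/(mu - lambda) = 1/(95 - 49) = 0.0217 hours

0.0217 hours


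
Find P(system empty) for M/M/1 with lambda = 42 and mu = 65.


P0 = 1 - rho = 1 - 42/65 = 0.3538

0.3538


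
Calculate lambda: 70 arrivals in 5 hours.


lambda = total arrivals / time = 70 / 5 = 14.0 per hour

14.0 per hour


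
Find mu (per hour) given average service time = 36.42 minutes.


mu = 60 / avg_service_time = 60 / 36.42 = 1.65 per hour

1.65 per hour


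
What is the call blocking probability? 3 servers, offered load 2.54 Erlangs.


B(N,A) = (A^N/N!) / sum(A^k/k!, k=0..N) with N=3, A=2.54 = 0.2876

0.2876


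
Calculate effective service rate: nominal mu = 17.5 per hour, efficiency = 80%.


Effective rate = mu * efficiency = 17.5 * 0.8 = 14.0 per hour

14.0 per hour


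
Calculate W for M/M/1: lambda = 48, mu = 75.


W = 1/(mu - lambda) = 1/(75 - 48) = 0.037 hours

0.037 hours


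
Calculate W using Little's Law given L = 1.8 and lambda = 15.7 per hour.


W = L / lambda = 1.8 / 15.7 = 0.1146 hours

0.1146 hours


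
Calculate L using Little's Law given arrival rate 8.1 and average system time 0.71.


L = lambda * W = 8.1 * 0.71 = 5.75

5.75


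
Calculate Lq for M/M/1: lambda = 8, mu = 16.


rho = 8/16; Lq = rho^2/(1-rho) = 0.5

0.5


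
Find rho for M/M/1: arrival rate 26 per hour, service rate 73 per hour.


rho = lambda/mu = 26/73 = 0.3562

0.3562


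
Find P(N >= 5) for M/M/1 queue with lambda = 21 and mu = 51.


P(N >= 5) = rho^5 = (21/51)^5 = 0.0118

0.0118


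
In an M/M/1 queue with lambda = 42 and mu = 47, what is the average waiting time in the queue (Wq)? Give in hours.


rho = 42/47; Wq = rho/(mu - lambda) = 0.1787 hours

0.1787 hours


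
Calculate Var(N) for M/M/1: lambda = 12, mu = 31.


rho = 12/31; Var(N) = rho/(1-rho)^2 = 1.03

1.03


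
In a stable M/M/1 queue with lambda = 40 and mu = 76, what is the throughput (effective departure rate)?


For a stable queue (lambda < mu), throughput = lambda = 40 per hour

40 per hour


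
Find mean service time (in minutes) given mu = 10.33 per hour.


Mean service time = 60/mu = 60/10.33 = 5.81 minutes

5.81 minutes


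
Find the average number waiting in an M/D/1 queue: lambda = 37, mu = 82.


M/D/1: Lq = rho^2 / (2*(1-rho)) where rho = 37/82; Lq = 0.19

0.19


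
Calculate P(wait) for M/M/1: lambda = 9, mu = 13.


P(wait) = rho = lambda/mu = 9/13 = 0.6923

0.6923


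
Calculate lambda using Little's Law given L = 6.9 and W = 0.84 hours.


lambda = L / W = 6.9 / 0.84 = 8.21 per hour

8.21 per hour


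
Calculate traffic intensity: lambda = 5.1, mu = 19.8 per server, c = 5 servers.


rho = lambda / (c * mu) = 5.1 / (5 * 19.8) = 0.0515

0.0515


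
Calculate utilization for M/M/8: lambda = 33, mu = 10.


rho = lambda/(c*mu) = 33/(8*10) = 0.4125

0.4125


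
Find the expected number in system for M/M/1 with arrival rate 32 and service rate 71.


rho = 32/71; L = rho/(1-rho) = 0.82

0.82


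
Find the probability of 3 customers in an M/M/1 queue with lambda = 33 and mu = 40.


rho = 33/40; P(n) = (1-rho)*rho^n = (1-33/40)*(33/40)^3 = 0.0983

0.0983


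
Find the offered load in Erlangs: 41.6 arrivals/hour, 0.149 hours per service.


Offered load a = lambda * E[S] = 41.6 * 0.149 = 6.2 Erlangs

6.2 Erlangs


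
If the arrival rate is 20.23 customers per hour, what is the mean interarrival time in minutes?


Mean interarrival time = 60/lambda = 60/20.23 = 2.97 minutes

2.97 minutes


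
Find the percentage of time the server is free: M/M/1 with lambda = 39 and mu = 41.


Idle fraction = (1 - rho) * 100 = (1 - 39/41) * 100 = 4.9%

4.9%


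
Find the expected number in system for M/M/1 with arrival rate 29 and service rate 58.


rho = 29/58; L = rho/(1-rho) = 1.0

1.0


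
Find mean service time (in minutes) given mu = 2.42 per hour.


Mean service time = 60/mu = 60/2.42 = 24.79 minutes

24.79 minutes


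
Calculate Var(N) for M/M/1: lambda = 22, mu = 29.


rho = 22/29; Var(N) = rho/(1-rho)^2 = 13.02

13.02


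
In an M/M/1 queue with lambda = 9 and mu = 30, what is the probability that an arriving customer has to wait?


P(wait) = rho = lambda/mu = 9/30 = 0.3

0.3


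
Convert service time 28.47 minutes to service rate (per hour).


mu = 60 / avg_service_time = 60 / 28.47 = 2.11 per hour

2.11 per hour


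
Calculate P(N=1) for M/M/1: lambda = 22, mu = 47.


rho = 22/47; P(n) = (1-rho)*rho^n = (1-22/47)*(22/47)^1 = 0.249

0.249


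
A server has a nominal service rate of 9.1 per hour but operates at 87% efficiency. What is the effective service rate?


Effective rate = mu * efficiency = 9.1 * 0.87 = 7.92 per hour

7.92 per hour


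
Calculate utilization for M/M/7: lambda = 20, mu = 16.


rho = lambda/(c*mu) = 20/(7*16) = 0.1786

0.1786


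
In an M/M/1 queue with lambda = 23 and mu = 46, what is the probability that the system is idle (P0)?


P0 = 1 - rho = 1 - 23/46 = 0.5

0.5


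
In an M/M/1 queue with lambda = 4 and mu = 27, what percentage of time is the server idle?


Idle fraction = (1 - rho) * 100 = (1 - 4/27) * 100 = 85.2%

85.2%


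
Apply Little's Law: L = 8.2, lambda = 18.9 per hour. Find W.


W = L / lambda = 8.2 / 18.9 = 0.4339 hours

0.4339 hours


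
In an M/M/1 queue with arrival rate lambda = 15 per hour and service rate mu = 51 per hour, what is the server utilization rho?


rho = lambda/mu = 15/51 = 0.2941

0.2941


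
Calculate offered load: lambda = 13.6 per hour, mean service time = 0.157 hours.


Offered load a = lambda * E[S] = 13.6 * 0.157 = 2.14 Erlangs

2.14 Erlangs


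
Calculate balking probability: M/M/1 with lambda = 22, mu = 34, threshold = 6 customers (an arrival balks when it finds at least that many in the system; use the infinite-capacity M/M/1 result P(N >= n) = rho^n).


P(N >= 6) = rho^6 = (22/34)^6 = 0.0734

0.0734


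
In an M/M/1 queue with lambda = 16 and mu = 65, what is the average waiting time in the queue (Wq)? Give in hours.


rho = 16/65; Wq = rho/(mu - lambda) = 0.005 hours

0.005 hours


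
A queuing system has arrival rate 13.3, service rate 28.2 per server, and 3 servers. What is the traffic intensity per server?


rho = lambda / (c * mu) = 13.3 / (3 * 28.2) = 0.1572

0.1572


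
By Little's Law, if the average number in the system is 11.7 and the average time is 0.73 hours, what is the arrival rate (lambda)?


lambda = L / W = 11.7 / 0.73 = 16.03 per hour

16.03 per hour


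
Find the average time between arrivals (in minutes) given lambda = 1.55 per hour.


Mean interarrival time = 60/lambda = 60/1.55 = 38.71 minutes

38.71 minutes


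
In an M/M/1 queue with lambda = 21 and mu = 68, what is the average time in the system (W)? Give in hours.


W = 1/(mu - lambda) = 1/(68 - 21) = 0.0213 hours

0.0213 hours


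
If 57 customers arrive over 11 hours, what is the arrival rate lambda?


lambda = total arrivals / time = 57 / 11 = 5.18 per hour

5.18 per hour


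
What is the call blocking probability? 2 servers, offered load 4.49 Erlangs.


B(N,A) = (A^N/N!) / sum(A^k/k!, k=0..N) with N=2, A=4.49 = 0.6474

0.6474


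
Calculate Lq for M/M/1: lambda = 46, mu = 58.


rho = 46/58; Lq = rho^2/(1-rho) = 3.04

3.04


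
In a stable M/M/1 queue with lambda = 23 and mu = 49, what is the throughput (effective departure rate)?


For a stable queue (lambda < mu), throughput = lambda = 23 per hour

23 per hour


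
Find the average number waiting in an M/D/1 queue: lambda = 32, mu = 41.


M/D/1: Lq = rho^2 / (2*(1-rho)) where rho = 32/41; Lq = 1.39

1.39


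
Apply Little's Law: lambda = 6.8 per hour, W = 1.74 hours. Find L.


L = lambda * W = 6.8 * 1.74 = 11.83

11.83


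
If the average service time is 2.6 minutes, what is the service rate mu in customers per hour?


mu = 60 / avg_service_time = 60 / 2.6 = 23.08 per hour

23.08 per hour


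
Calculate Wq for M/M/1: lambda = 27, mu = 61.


rho = 27/61; Wq = rho/(mu - lambda) = 0.013 hours

0.013 hours


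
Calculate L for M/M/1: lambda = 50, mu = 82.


rho = 50/82; L = rho/(1-rho) = 1.56

1.56


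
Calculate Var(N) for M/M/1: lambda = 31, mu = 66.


rho = 31/66; Var(N) = rho/(1-rho)^2 = 1.67

1.67


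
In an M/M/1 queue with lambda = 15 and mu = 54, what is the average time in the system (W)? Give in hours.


W = 1/(mu - lambda) = 1/(54 - 15) = 0.0256 hours

0.0256 hours


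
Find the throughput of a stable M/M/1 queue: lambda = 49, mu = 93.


For a stable queue (lambda < mu), throughput = lambda = 49 per hour

49 per hour


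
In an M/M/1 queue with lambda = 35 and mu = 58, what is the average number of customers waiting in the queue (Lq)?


rho = 35/58; Lq = rho^2/(1-rho) = 0.92

0.92


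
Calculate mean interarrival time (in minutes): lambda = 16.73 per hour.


Mean interarrival time = 60/lambda = 60/16.73 = 3.59 minutes

3.59 minutes


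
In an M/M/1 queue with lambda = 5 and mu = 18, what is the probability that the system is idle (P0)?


P0 = 1 - rho = 1 - 5/18 = 0.7222

0.7222


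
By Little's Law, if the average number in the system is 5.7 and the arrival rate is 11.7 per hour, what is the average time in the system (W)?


W = L / lambda = 5.7 / 11.7 = 0.4872 hours

0.4872 hours


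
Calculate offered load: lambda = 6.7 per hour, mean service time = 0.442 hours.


Offered load a = lambda * E[S] = 6.7 * 0.442 = 2.96 Erlangs

2.96 Erlangs


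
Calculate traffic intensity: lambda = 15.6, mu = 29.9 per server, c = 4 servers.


rho = lambda / (c * mu) = 15.6 / (4 * 29.9) = 0.1304

0.1304


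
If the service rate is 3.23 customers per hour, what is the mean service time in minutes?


Mean service time = 60/mu = 60/3.23 = 18.58 minutes

18.58 minutes


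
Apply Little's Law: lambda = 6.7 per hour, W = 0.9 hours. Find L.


L = lambda * W = 6.7 * 0.9 = 6.03

6.03


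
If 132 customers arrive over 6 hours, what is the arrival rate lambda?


lambda = total arrivals / time = 132 / 6 = 22.0 per hour

22.0 per hour


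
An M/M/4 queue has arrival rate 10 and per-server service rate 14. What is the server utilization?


rho = lambda/(c*mu) = 10/(4*14) = 0.1786

0.1786


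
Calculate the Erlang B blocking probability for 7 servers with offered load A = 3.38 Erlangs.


B(N,A) = (A^N/N!) / sum(A^k/k!, k=0..N) with N=7, A=3.38 = 0.0348

0.0348


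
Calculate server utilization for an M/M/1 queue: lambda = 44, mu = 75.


rho = lambda/mu = 44/75 = 0.5867

0.5867


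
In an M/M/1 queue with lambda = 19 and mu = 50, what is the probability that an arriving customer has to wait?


P(wait) = rho = lambda/mu = 19/50 = 0.38

0.38


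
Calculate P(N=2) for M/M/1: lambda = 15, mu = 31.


rho = 15/31; P(n) = (1-rho)*rho^n = (1-15/31)*(15/31)^2 = 0.1208

0.1208


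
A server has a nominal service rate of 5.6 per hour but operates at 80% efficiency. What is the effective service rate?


Effective rate = mu * efficiency = 5.6 * 0.8 = 4.48 per hour

4.48 per hour


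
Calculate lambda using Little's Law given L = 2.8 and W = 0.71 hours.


lambda = L / W = 2.8 / 0.71 = 3.94 per hour

3.94 per hour


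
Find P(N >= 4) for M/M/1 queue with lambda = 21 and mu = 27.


P(N >= 4) = rho^4 = (21/27)^4 = 0.366

0.366


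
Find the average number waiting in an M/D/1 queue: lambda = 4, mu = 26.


M/D/1: Lq = rho^2 / (2*(1-rho)) where rho = 4/26; Lq = 0.01

0.01


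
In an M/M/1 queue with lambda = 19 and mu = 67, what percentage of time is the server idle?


Idle fraction = (1 - rho) * 100 = (1 - 19/67) * 100 = 71.6%

71.6%


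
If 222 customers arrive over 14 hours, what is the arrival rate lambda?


lambda = total arrivals / time = 222 / 14 = 15.86 per hour

15.86 per hour


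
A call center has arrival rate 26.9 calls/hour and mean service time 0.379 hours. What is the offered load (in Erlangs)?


Offered load a = lambda * E[S] = 26.9 * 0.379 = 10.2 Erlangs

10.2 Erlangs


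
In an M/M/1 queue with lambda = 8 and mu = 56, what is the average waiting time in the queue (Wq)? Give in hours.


rho = 8/56; Wq = rho/(mu - lambda) = 0.003 hours

0.003 hours


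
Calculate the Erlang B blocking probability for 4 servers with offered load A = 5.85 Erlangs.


B(N,A) = (A^N/N!) / sum(A^k/k!, k=0..N) with N=4, A=5.85 = 0.4598

0.4598


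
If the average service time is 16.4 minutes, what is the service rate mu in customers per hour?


mu = 60 / avg_service_time = 60 / 16.4 = 3.66 per hour

3.66 per hour


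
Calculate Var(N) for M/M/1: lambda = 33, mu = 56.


rho = 33/56; Var(N) = rho/(1-rho)^2 = 3.49

3.49


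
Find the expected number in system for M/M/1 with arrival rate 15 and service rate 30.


rho = 15/30; L = rho/(1-rho) = 1.0

1.0


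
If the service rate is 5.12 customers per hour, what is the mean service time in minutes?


Mean service time = 60/mu = 60/5.12 = 11.72 minutes

11.72 minutes


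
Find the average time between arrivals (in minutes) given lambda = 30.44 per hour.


Mean interarrival time = 60/lambda = 60/30.44 = 1.97 minutes

1.97 minutes


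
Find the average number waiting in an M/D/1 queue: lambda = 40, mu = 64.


M/D/1: Lq = rho^2 / (2*(1-rho)) where rho = 40/64; Lq = 0.52

0.52


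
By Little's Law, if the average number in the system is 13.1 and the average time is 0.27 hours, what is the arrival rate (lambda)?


lambda = L / W = 13.1 / 0.27 = 48.52 per hour

48.52 per hour


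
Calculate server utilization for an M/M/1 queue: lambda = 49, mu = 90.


rho = lambda/mu = 49/90 = 0.5444

0.5444


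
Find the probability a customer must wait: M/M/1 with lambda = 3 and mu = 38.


P(wait) = rho = lambda/mu = 3/38 = 0.0789

0.0789


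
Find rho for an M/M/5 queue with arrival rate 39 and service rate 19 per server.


rho = lambda/(c*mu) = 39/(5*19) = 0.4105

0.4105


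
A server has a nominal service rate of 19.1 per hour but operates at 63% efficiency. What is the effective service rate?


Effective rate = mu * efficiency = 19.1 * 0.63 = 12.03 per hour

12.03 per hour


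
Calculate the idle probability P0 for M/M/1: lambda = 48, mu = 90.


P0 = 1 - rho = 1 - 48/90 = 0.4667

0.4667


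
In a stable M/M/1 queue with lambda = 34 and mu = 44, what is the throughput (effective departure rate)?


For a stable queue (lambda < mu), throughput = lambda = 34 per hour

34 per hour


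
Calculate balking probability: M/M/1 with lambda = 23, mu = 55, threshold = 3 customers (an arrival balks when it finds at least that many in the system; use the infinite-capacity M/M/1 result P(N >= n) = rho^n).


P(N >= 3) = rho^3 = (23/55)^3 = 0.0731

0.0731


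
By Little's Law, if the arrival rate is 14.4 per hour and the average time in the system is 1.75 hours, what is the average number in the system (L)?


L = lambda * W = 14.4 * 1.75 = 25.2

25.2


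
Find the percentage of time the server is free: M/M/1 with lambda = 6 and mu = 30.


Idle fraction = (1 - rho) * 100 = (1 - 6/30) * 100 = 80.0%

80.0%


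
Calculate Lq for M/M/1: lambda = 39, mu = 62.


rho = 39/62; Lq = rho^2/(1-rho) = 1.07

1.07


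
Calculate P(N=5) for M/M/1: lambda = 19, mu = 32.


rho = 19/32; P(n) = (1-rho)*rho^n = (1-19/32)*(19/32)^5 = 0.03

0.03


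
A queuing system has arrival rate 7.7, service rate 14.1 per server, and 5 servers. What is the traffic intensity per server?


rho = lambda / (c * mu) = 7.7 / (5 * 14.1) = 0.1092

0.1092


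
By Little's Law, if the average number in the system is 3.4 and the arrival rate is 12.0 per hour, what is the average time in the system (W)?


W = L / lambda = 3.4 / 12.0 = 0.2833 hours

0.2833 hours


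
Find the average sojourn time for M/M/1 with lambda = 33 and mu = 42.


W = 1/(mu - lambda) = 1/(42 - 33) = 0.1111 hours

0.1111 hours


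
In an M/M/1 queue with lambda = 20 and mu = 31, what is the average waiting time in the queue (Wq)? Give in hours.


rho = 20/31; Wq = rho/(mu - lambda) = 0.0587 hours

0.0587 hours


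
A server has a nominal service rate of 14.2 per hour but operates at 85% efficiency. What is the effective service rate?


Effective rate = mu * efficiency = 14.2 * 0.85 = 12.07 per hour

12.07 per hour


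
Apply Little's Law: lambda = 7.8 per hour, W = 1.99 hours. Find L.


L = lambda * W = 7.8 * 1.99 = 15.52

15.52


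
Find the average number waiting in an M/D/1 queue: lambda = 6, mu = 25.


M/D/1: Lq = rho^2 / (2*(1-rho)) where rho = 6/25; Lq = 0.04

0.04


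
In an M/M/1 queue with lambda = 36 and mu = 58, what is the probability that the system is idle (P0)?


P0 = 1 - rho = 1 - 36/58 = 0.3793

0.3793


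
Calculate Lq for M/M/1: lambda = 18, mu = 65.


rho = 18/65; Lq = rho^2/(1-rho) = 0.11

0.11


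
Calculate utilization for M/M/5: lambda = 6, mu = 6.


rho = lambda/(c*mu) = 6/(5*6) = 0.2

0.2


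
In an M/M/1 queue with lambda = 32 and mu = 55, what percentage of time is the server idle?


Idle fraction = (1 - rho) * 100 = (1 - 32/55) * 100 = 41.8%

41.8%


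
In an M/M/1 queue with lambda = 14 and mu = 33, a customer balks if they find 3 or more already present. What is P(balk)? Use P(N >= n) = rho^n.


P(N >= 3) = rho^3 = (14/33)^3 = 0.0764

0.0764


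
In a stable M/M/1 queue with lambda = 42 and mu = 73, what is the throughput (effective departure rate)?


For a stable queue (lambda < mu), throughput = lambda = 42 per hour

42 per hour


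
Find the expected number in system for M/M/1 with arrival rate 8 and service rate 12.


rho = 8/12; L = rho/(1-rho) = 2.0

2.0


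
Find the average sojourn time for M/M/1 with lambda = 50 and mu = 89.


W = 1/(mu - lambda) = 1/(89 - 50) = 0.0256 hours

0.0256 hours


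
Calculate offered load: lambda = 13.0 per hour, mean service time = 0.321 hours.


Offered load a = lambda * E[S] = 13.0 * 0.321 = 4.17 Erlangs

4.17 Erlangs


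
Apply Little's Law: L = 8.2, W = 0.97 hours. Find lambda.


lambda = L / W = 8.2 / 0.97 = 8.45 per hour

8.45 per hour


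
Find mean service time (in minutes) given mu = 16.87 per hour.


Mean service time = 60/mu = 60/16.87 = 3.56 minutes

3.56 minutes


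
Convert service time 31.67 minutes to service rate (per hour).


mu = 60 / avg_service_time = 60 / 31.67 = 1.89 per hour

1.89 per hour


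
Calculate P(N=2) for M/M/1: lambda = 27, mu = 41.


rho = 27/41; P(n) = (1-rho)*rho^n = (1-27/41)*(27/41)^2 = 0.1481

0.1481


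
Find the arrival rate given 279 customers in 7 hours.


lambda = total arrivals / time = 279 / 7 = 39.86 per hour

39.86 per hour


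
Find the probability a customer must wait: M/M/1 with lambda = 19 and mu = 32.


P(wait) = rho = lambda/mu = 19/32 = 0.5938

0.5938


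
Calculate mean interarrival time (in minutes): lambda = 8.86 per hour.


Mean interarrival time = 60/lambda = 60/8.86 = 6.77 minutes

6.77 minutes


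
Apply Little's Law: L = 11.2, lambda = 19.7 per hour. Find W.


W = L / lambda = 11.2 / 19.7 = 0.5685 hours

0.5685 hours


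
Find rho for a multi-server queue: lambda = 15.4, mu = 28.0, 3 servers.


rho = lambda / (c * mu) = 15.4 / (3 * 28.0) = 0.1833

0.1833


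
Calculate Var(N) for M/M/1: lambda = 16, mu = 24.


rho = 16/24; Var(N) = rho/(1-rho)^2 = 6.0

6.0


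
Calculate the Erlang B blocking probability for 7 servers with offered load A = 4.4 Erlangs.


B(N,A) = (A^N/N!) / sum(A^k/k!, k=0..N) with N=7, A=4.4 = 0.0844

0.0844


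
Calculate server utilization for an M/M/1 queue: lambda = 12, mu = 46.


rho = lambda/mu = 12/46 = 0.2609

0.2609


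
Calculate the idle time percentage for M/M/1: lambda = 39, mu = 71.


Idle fraction = (1 - rho) * 100 = (1 - 39/71) * 100 = 45.1%

45.1%


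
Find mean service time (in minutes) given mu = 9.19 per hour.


Mean service time = 60/mu = 60/9.19 = 6.53 minutes

6.53 minutes


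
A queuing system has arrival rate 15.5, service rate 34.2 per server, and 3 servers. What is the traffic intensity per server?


rho = lambda / (c * mu) = 15.5 / (3 * 34.2) = 0.1511

0.1511


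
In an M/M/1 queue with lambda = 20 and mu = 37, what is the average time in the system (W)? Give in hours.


W = 1/(mu - lambda) = 1/(37 - 20) = 0.0588 hours

0.0588 hours


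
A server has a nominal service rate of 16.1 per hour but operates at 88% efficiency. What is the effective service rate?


Effective rate = mu * efficiency = 16.1 * 0.88 = 14.17 per hour

14.17 per hour


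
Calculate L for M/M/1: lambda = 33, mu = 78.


rho = 33/78; L = rho/(1-rho) = 0.73

0.73


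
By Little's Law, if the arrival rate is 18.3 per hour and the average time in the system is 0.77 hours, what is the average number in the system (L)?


L = lambda * W = 18.3 * 0.77 = 14.09

14.09


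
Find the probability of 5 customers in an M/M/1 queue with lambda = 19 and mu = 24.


rho = 19/24; P(n) = (1-rho)*rho^n = (1-19/24)*(19/24)^5 = 0.0648

0.0648


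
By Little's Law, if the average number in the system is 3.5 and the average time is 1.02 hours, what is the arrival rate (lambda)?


lambda = L / W = 3.5 / 1.02 = 3.43 per hour

3.43 per hour


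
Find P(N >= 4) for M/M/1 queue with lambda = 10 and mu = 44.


P(N >= 4) = rho^4 = (10/44)^4 = 0.0027

0.0027


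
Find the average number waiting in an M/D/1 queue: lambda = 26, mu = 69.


M/D/1: Lq = rho^2 / (2*(1-rho)) where rho = 26/69; Lq = 0.11

0.11


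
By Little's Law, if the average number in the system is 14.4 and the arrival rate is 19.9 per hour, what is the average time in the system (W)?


W = L / lambda = 14.4 / 19.9 = 0.7236 hours

0.7236 hours


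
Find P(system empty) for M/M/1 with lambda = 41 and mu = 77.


P0 = 1 - rho = 1 - 41/77 = 0.4675

0.4675


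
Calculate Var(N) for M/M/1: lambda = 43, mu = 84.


rho = 43/84; Var(N) = rho/(1-rho)^2 = 2.15

2.15


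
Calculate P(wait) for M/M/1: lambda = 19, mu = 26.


P(wait) = rho = lambda/mu = 19/26 = 0.7308

0.7308


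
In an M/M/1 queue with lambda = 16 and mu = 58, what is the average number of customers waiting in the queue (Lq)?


rho = 16/58; Lq = rho^2/(1-rho) = 0.11

0.11


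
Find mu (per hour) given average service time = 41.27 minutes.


mu = 60 / avg_service_time = 60 / 41.27 = 1.45 per hour

1.45 per hour


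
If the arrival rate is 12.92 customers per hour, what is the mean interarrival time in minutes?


Mean interarrival time = 60/lambda = 60/12.92 = 4.64 minutes

4.64 minutes


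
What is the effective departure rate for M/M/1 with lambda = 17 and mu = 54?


For a stable queue (lambda < mu), throughput = lambda = 17 per hour

17 per hour


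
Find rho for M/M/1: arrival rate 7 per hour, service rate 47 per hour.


rho = lambda/mu = 7/47 = 0.1489

0.1489


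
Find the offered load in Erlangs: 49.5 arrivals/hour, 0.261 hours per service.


Offered load a = lambda * E[S] = 49.5 * 0.261 = 12.92 Erlangs

12.92 Erlangs


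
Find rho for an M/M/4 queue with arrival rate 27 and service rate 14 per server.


rho = lambda/(c*mu) = 27/(4*14) = 0.4821

0.4821


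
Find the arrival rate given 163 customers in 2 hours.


lambda = total arrivals / time = 163 / 2 = 81.5 per hour

81.5 per hour


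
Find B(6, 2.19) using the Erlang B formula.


B(N,A) = (A^N/N!) / sum(A^k/k!, k=0..N) with N=6, A=2.19 = 0.0173

0.0173


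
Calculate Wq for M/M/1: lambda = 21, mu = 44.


rho = 21/44; Wq = rho/(mu - lambda) = 0.0208 hours

0.0208 hours


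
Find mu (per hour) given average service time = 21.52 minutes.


mu = 60 / avg_service_time = 60 / 21.52 = 2.79 per hour

2.79 per hour


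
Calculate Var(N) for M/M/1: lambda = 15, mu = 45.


rho = 15/45; Var(N) = rho/(1-rho)^2 = 0.75

0.75


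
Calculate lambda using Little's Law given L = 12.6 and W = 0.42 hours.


lambda = L / W = 12.6 / 0.42 = 30.0 per hour

30.0 per hour


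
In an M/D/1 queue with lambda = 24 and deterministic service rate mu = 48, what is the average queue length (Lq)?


M/D/1: Lq = rho^2 / (2*(1-rho)) where rho = 24/48; Lq = 0.25

0.25


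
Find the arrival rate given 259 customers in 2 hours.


lambda = total arrivals / time = 259 / 2 = 129.5 per hour

129.5 per hour


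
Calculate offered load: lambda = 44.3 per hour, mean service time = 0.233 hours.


Offered load a = lambda * E[S] = 44.3 * 0.233 = 10.32 Erlangs

10.32 Erlangs


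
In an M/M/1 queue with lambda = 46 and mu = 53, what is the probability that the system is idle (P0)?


P0 = 1 - rho = 1 - 46/53 = 0.1321

0.1321


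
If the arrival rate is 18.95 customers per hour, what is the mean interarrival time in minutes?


Mean interarrival time = 60/lambda = 60/18.95 = 3.17 minutes

3.17 minutes


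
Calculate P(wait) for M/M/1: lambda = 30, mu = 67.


P(wait) = rho = lambda/mu = 30/67 = 0.4478

0.4478


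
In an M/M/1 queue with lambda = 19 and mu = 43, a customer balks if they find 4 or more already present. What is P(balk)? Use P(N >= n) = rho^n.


P(N >= 4) = rho^4 = (19/43)^4 = 0.0381

0.0381


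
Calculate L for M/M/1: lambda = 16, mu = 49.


rho = 16/49; L = rho/(1-rho) = 0.48

0.48


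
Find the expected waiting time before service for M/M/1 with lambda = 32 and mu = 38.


rho = 32/38; Wq = rho/(mu - lambda) = 0.1404 hours

0.1404 hours


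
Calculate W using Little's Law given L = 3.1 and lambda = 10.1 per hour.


W = L / lambda = 3.1 / 10.1 = 0.3069 hours

0.3069 hours


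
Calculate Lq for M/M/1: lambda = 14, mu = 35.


rho = 14/35; Lq = rho^2/(1-rho) = 0.27

0.27


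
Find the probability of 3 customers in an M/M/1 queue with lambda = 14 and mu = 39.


rho = 14/39; P(n) = (1-rho)*rho^n = (1-14/39)*(14/39)^3 = 0.0297

0.0297


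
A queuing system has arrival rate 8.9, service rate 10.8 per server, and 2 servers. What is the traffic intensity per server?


rho = lambda / (c * mu) = 8.9 / (2 * 10.8) = 0.412

0.412


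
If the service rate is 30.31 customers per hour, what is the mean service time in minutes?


Mean service time = 60/mu = 60/30.31 = 1.98 minutes

1.98 minutes


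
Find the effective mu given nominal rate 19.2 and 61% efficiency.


Effective rate = mu * efficiency = 19.2 * 0.61 = 11.71 per hour

11.71 per hour


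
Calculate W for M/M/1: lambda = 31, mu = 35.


W = 1/(mu - lambda) = 1/(35 - 31) = 0.25 hours

0.25 hours


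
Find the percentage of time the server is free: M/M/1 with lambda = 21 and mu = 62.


Idle fraction = (1 - rho) * 100 = (1 - 21/62) * 100 = 66.1%

66.1%


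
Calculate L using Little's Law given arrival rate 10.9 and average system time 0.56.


L = lambda * W = 10.9 * 0.56 = 6.1

6.1


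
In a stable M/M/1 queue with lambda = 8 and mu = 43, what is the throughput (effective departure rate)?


For a stable queue (lambda < mu), throughput = lambda = 8 per hour

8 per hour


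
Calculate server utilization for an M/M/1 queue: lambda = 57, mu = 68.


rho = lambda/mu = 57/68 = 0.8382

0.8382


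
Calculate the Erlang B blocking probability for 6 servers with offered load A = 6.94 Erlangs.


B(N,A) = (A^N/N!) / sum(A^k/k!, k=0..N) with N=6, A=6.94 = 0.3276

0.3276


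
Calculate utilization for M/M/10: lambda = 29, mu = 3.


rho = lambda/(c*mu) = 29/(10*3) = 0.9667

0.9667


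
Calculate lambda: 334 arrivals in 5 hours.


lambda = total arrivals / time = 334 / 5 = 66.8 per hour

66.8 per hour


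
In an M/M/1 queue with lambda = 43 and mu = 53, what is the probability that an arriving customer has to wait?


P(wait) = rho = lambda/mu = 43/53 = 0.8113

0.8113


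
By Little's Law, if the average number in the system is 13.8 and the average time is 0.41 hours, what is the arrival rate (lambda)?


lambda = L / W = 13.8 / 0.41 = 33.66 per hour

33.66 per hour


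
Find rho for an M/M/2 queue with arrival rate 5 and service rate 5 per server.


rho = lambda/(c*mu) = 5/(2*5) = 0.5

0.5


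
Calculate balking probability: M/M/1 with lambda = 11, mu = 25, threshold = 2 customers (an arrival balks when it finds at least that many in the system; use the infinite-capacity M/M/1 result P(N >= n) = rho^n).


P(N >= 2) = rho^2 = (11/25)^2 = 0.1936

0.1936


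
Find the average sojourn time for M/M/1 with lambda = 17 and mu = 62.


W = 1/(mu - lambda) = 1/(62 - 17) = 0.0222 hours

0.0222 hours


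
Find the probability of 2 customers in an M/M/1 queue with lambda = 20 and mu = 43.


rho = 20/43; P(n) = (1-rho)*rho^n = (1-20/43)*(20/43)^2 = 0.1157

0.1157


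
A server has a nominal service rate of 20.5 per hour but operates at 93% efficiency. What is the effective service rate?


Effective rate = mu * efficiency = 20.5 * 0.93 = 19.07 per hour

19.07 per hour


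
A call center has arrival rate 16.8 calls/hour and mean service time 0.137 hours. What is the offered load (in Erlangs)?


Offered load a = lambda * E[S] = 16.8 * 0.137 = 2.3 Erlangs

2.3 Erlangs


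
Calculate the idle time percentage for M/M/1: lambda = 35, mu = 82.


Idle fraction = (1 - rho) * 100 = (1 - 35/82) * 100 = 57.3%

57.3%


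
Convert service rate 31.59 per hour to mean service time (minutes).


Mean service time = 60/mu = 60/31.59 = 1.9 minutes

1.9 minutes


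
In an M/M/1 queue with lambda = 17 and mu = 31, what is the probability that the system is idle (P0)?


P0 = 1 - rho = 1 - 17/31 = 0.4516

0.4516


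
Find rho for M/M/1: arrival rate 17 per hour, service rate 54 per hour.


rho = lambda/mu = 17/54 = 0.3148

0.3148


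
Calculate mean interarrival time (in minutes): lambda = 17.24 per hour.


Mean interarrival time = 60/lambda = 60/17.24 = 3.48 minutes

3.48 minutes


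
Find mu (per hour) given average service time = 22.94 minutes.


mu = 60 / avg_service_time = 60 / 22.94 = 2.62 per hour

2.62 per hour


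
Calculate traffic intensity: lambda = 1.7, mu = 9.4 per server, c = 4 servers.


rho = lambda / (c * mu) = 1.7 / (4 * 9.4) = 0.0452

0.0452


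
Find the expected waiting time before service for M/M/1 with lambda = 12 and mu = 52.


rho = 12/52; Wq = rho/(mu - lambda) = 0.0058 hours

0.0058 hours


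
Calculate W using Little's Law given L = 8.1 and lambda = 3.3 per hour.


W = L / lambda = 8.1 / 3.3 = 2.4545 hours

2.4545 hours


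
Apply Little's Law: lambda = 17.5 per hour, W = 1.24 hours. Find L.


L = lambda * W = 17.5 * 1.24 = 21.7

21.7


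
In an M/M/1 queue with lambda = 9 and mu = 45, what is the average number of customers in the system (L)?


rho = 9/45; L = rho/(1-rho) = 0.25

0.25


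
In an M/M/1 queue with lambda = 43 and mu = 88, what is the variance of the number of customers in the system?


rho = 43/88; Var(N) = rho/(1-rho)^2 = 1.87

1.87


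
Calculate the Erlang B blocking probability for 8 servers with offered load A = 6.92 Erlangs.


B(N,A) = (A^N/N!) / sum(A^k/k!, k=0..N) with N=8, A=6.92 = 0.1742

0.1742


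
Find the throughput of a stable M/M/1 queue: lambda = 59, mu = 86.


For a stable queue (lambda < mu), throughput = lambda = 59 per hour

59 per hour


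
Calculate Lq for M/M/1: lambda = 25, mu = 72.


rho = 25/72; Lq = rho^2/(1-rho) = 0.18

0.18


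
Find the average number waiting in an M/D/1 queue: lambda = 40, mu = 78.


M/D/1: Lq = rho^2 / (2*(1-rho)) where rho = 40/78; Lq = 0.27

0.27


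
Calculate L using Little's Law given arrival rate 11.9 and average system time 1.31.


L = lambda * W = 11.9 * 1.31 = 15.59

15.59


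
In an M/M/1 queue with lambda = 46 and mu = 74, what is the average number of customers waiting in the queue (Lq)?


rho = 46/74; Lq = rho^2/(1-rho) = 1.02

1.02


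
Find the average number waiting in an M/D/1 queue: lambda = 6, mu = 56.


M/D/1: Lq = rho^2 / (2*(1-rho)) where rho = 6/56; Lq = 0.01

0.01


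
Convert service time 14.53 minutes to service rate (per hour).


mu = 60 / avg_service_time = 60 / 14.53 = 4.13 per hour

4.13 per hour


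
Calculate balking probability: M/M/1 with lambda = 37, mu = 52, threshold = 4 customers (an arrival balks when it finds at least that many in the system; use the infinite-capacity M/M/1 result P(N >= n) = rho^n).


P(N >= 4) = rho^4 = (37/52)^4 = 0.2563

0.2563


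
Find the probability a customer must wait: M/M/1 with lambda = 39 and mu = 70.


P(wait) = rho = lambda/mu = 39/70 = 0.5571

0.5571


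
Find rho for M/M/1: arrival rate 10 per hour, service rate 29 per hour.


rho = lambda/mu = 10/29 = 0.3448

0.3448


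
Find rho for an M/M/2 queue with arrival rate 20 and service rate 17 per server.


rho = lambda/(c*mu) = 20/(2*17) = 0.5882

0.5882


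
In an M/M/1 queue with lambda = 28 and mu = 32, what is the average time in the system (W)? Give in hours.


W = 1/(mu - lambda) = 1/(32 - 28) = 0.25 hours

0.25 hours


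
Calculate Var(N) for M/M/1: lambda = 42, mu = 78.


rho = 42/78; Var(N) = rho/(1-rho)^2 = 2.53

2.53


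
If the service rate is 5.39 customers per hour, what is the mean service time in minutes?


Mean service time = 60/mu = 60/5.39 = 11.13 minutes

11.13 minutes


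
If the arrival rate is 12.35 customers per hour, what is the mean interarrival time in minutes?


Mean interarrival time = 60/lambda = 60/12.35 = 4.86 minutes

4.86 minutes


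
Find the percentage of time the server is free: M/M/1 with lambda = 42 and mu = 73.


Idle fraction = (1 - rho) * 100 = (1 - 42/73) * 100 = 42.5%

42.5%


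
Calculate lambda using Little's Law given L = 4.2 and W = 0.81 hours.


lambda = L / W = 4.2 / 0.81 = 5.19 per hour

5.19 per hour


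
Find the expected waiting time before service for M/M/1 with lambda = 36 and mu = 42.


rho = 36/42; Wq = rho/(mu - lambda) = 0.1429 hours

0.1429 hours


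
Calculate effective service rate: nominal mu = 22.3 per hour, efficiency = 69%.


Effective rate = mu * efficiency = 22.3 * 0.69 = 15.39 per hour

15.39 per hour


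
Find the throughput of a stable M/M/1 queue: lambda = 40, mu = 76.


For a stable queue (lambda < mu), throughput = lambda = 40 per hour

40 per hour


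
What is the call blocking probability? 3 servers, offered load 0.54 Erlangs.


B(N,A) = (A^N/N!) / sum(A^k/k!, k=0..N) with N=3, A=0.54 = 0.0153

0.0153


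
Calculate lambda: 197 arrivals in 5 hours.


lambda = total arrivals / time = 197 / 5 = 39.4 per hour

39.4 per hour


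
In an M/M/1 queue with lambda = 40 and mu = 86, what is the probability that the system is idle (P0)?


P0 = 1 - rho = 1 - 40/86 = 0.5349

0.5349


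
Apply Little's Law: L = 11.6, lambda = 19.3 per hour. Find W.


W = L / lambda = 11.6 / 19.3 = 0.601 hours

0.601 hours


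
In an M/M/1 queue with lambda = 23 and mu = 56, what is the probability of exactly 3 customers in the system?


rho = 23/56; P(n) = (1-rho)*rho^n = (1-23/56)*(23/56)^3 = 0.0408

0.0408


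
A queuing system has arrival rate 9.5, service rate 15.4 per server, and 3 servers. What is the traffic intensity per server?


rho = lambda / (c * mu) = 9.5 / (3 * 15.4) = 0.2056

0.2056


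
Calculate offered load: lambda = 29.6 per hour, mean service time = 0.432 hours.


Offered load a = lambda * E[S] = 29.6 * 0.432 = 12.79 Erlangs

12.79 Erlangs


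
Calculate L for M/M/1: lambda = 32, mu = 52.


rho = 32/52; L = rho/(1-rho) = 1.6

1.6


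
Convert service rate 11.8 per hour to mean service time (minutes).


Mean service time = 60/mu = 60/11.8 = 5.08 minutes

5.08 minutes


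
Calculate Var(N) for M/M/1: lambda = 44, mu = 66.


rho = 44/66; Var(N) = rho/(1-rho)^2 = 6.0

6.0


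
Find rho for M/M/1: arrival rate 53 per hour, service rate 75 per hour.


rho = lambda/mu = 53/75 = 0.7067

0.7067


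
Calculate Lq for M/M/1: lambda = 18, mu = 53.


rho = 18/53; Lq = rho^2/(1-rho) = 0.17

0.17


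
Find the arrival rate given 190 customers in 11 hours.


lambda = total arrivals / time = 190 / 11 = 17.27 per hour

17.27 per hour


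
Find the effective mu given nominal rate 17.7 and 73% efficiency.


Effective rate = mu * efficiency = 17.7 * 0.73 = 12.92 per hour

12.92 per hour


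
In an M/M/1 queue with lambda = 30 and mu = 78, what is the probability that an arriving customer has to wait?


P(wait) = rho = lambda/mu = 30/78 = 0.3846

0.3846


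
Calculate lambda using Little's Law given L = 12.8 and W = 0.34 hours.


lambda = L / W = 12.8 / 0.34 = 37.65 per hour

37.65 per hour


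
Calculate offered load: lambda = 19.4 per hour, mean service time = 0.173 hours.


Offered load a = lambda * E[S] = 19.4 * 0.173 = 3.36 Erlangs

3.36 Erlangs


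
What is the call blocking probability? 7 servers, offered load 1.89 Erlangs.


B(N,A) = (A^N/N!) / sum(A^k/k!, k=0..N) with N=7, A=1.89 = 0.0026

0.0026


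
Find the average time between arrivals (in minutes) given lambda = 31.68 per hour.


Mean interarrival time = 60/lambda = 60/31.68 = 1.89 minutes

1.89 minutes


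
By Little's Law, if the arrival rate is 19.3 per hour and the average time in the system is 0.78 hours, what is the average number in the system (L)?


L = lambda * W = 19.3 * 0.78 = 15.05

15.05


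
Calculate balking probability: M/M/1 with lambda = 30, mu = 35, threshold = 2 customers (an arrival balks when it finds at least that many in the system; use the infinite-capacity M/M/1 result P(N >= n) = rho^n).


P(N >= 2) = rho^2 = (30/35)^2 = 0.7347

0.7347


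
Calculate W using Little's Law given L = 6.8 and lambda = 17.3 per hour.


W = L / lambda = 6.8 / 17.3 = 0.3931 hours

0.3931 hours


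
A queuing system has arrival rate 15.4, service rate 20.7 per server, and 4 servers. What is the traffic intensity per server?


rho = lambda / (c * mu) = 15.4 / (4 * 20.7) = 0.186

0.186


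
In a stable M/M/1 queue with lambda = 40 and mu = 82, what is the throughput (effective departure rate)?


For a stable queue (lambda < mu), throughput = lambda = 40 per hour

40 per hour
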